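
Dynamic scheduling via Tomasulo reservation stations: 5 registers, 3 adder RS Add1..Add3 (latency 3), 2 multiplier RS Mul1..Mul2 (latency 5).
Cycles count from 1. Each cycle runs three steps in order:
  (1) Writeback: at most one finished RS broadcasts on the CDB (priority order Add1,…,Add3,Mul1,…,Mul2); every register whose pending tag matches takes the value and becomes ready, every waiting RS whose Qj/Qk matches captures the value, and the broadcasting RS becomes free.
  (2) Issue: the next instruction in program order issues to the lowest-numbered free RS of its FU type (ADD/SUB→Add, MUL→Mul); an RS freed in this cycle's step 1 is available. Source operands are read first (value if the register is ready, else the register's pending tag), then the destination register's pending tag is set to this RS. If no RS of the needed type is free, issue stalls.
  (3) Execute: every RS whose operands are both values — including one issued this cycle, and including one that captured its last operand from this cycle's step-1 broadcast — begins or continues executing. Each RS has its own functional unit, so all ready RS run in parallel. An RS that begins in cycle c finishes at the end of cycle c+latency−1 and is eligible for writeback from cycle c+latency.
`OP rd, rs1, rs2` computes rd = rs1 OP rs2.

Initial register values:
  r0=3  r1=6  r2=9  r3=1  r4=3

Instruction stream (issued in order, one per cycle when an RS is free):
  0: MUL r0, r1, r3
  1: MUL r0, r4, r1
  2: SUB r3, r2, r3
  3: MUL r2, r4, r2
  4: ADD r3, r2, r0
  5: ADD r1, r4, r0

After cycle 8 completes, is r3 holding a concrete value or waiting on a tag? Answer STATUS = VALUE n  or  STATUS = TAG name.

  c1: issue MUL r0<-Mul1  regs: r0:Mul1,r1:6,r2:9,r3:1,r4:3
  c2: issue MUL r0<-Mul2  regs: r0:Mul2,r1:6,r2:9,r3:1,r4:3
  c3: issue SUB r3<-Add1  regs: r0:Mul2,r1:6,r2:9,r3:Add1,r4:3
  c4: stall  regs: r0:Mul2,r1:6,r2:9,r3:Add1,r4:3
  c5: stall  regs: r0:Mul2,r1:6,r2:9,r3:Add1,r4:3
  c6: CDB Add1=8; stall  regs: r0:Mul2,r1:6,r2:9,r3:8,r4:3
  c7: CDB Mul1=6; issue MUL r2<-Mul1  regs: r0:Mul2,r1:6,r2:Mul1,r3:8,r4:3
  c8: CDB Mul2=18; issue ADD r3<-Add1  regs: r0:18,r1:6,r2:Mul1,r3:Add1,r4:3

STATUS = TAG Add1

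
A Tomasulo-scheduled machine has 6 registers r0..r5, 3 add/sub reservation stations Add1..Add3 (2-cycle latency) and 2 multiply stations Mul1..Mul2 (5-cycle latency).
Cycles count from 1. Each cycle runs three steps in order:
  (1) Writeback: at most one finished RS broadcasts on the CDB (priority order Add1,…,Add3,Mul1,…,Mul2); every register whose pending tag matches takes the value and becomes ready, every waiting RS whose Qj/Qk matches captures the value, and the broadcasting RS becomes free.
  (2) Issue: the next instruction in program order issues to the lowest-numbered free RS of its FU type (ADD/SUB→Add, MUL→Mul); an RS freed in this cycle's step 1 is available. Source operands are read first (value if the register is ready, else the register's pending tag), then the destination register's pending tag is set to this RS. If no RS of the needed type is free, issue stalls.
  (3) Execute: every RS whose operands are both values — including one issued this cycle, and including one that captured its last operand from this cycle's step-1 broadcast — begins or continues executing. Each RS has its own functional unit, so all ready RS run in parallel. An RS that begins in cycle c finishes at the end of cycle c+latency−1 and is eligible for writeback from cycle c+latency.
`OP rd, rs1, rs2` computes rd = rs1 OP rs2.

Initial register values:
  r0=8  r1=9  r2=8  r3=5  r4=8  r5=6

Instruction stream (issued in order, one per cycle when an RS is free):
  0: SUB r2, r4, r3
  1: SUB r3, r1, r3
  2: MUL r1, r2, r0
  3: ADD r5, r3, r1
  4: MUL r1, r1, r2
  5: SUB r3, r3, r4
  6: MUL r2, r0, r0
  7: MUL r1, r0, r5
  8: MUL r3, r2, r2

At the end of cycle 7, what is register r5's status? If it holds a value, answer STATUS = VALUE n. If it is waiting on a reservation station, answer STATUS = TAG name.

STATUS = TAG Add1

cycle 1: issue SUB r2<-Add1 // r0:8,r1:9,r2:Add1,r3:5,r4:8,r5:6
cycle 2: issue SUB r3<-Add2 // r0:8,r1:9,r2:Add1,r3:Add2,r4:8,r5:6
cycle 3: CDB Add1=3; issue MUL r1<-Mul1 // r0:8,r1:Mul1,r2:3,r3:Add2,r4:8,r5:6
cycle 4: CDB Add2=4; issue ADD r5<-Add1 // r0:8,r1:Mul1,r2:3,r3:4,r4:8,r5:Add1
cycle 5: issue MUL r1<-Mul2 // r0:8,r1:Mul2,r2:3,r3:4,r4:8,r5:Add1
cycle 6: issue SUB r3<-Add2 // r0:8,r1:Mul2,r2:3,r3:Add2,r4:8,r5:Add1
cycle 7: stall // r0:8,r1:Mul2,r2:3,r3:Add2,r4:8,r5:Add1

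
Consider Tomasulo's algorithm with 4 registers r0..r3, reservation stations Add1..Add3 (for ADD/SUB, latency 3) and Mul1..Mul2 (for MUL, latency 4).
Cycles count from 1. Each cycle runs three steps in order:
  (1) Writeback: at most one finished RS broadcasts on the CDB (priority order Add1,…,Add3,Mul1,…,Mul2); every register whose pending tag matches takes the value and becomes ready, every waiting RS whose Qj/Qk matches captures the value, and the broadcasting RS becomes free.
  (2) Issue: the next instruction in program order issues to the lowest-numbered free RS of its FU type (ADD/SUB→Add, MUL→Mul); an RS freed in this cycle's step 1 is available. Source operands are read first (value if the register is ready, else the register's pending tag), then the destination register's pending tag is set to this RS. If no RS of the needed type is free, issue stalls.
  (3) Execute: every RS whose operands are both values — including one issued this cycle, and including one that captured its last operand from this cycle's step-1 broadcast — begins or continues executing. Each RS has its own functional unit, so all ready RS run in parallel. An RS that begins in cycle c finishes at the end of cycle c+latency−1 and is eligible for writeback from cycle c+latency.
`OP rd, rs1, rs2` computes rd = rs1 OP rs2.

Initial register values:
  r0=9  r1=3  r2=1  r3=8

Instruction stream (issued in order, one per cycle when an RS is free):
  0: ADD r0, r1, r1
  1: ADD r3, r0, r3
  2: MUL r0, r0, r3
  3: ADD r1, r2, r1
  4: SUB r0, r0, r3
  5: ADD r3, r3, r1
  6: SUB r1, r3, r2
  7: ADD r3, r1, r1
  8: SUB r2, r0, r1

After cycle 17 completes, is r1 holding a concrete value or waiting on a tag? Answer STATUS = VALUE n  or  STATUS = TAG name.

STATUS = VALUE 17

c1: issue ADD r0<-Add1 | r0:Add1,r1:3,r2:1,r3:8
c2: issue ADD r3<-Add2 | r0:Add1,r1:3,r2:1,r3:Add2
c3: issue MUL r0<-Mul1 | r0:Mul1,r1:3,r2:1,r3:Add2
c4: CDB Add1=6; issue ADD r1<-Add1 | r0:Mul1,r1:Add1,r2:1,r3:Add2
c5: issue SUB r0<-Add3 | r0:Add3,r1:Add1,r2:1,r3:Add2
c6: stall | r0:Add3,r1:Add1,r2:1,r3:Add2
c7: CDB Add1=4; issue ADD r3<-Add1 | r0:Add3,r1:4,r2:1,r3:Add1
c8: CDB Add2=14; issue SUB r1<-Add2 | r0:Add3,r1:Add2,r2:1,r3:Add1
c9: stall | r0:Add3,r1:Add2,r2:1,r3:Add1
c10: stall | r0:Add3,r1:Add2,r2:1,r3:Add1
c11: CDB Add1=18; issue ADD r3<-Add1 | r0:Add3,r1:Add2,r2:1,r3:Add1
c12: CDB Mul1=84; stall | r0:Add3,r1:Add2,r2:1,r3:Add1
c13: stall | r0:Add3,r1:Add2,r2:1,r3:Add1
c14: CDB Add2=17; issue SUB r2<-Add2 | r0:Add3,r1:17,r2:Add2,r3:Add1
c15: CDB Add3=70 | r0:70,r1:17,r2:Add2,r3:Add1
c16: - | r0:70,r1:17,r2:Add2,r3:Add1
c17: CDB Add1=34 | r0:70,r1:17,r2:Add2,r3:34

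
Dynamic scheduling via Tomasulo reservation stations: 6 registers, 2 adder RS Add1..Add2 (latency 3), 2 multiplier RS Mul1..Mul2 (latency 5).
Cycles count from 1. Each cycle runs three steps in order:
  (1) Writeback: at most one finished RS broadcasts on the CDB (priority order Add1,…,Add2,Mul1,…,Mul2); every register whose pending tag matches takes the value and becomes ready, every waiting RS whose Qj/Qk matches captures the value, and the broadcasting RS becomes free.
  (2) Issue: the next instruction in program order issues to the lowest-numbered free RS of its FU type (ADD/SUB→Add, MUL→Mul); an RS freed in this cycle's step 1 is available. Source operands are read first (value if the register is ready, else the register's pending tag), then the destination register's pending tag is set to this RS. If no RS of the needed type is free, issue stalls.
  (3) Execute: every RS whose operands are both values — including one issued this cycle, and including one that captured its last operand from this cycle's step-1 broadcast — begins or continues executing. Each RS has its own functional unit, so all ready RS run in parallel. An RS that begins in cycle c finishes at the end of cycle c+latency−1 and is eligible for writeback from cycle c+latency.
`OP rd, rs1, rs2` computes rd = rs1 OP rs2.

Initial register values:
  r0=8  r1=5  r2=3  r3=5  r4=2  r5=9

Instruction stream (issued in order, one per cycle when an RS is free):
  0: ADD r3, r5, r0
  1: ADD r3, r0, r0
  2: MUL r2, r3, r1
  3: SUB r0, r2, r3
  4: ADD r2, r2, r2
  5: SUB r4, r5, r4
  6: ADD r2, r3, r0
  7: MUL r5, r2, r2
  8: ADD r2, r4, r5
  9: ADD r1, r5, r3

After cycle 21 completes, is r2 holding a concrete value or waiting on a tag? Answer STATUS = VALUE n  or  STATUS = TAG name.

c1: issue ADD r3<-Add1 | r0:8,r1:5,r2:3,r3:Add1,r4:2,r5:9
c2: issue ADD r3<-Add2 | r0:8,r1:5,r2:3,r3:Add2,r4:2,r5:9
c3: issue MUL r2<-Mul1 | r0:8,r1:5,r2:Mul1,r3:Add2,r4:2,r5:9
c4: CDB Add1=17; issue SUB r0<-Add1 | r0:Add1,r1:5,r2:Mul1,r3:Add2,r4:2,r5:9
c5: CDB Add2=16; issue ADD r2<-Add2 | r0:Add1,r1:5,r2:Add2,r3:16,r4:2,r5:9
c6: stall | r0:Add1,r1:5,r2:Add2,r3:16,r4:2,r5:9
c7: stall | r0:Add1,r1:5,r2:Add2,r3:16,r4:2,r5:9
c8: stall | r0:Add1,r1:5,r2:Add2,r3:16,r4:2,r5:9
c9: stall | r0:Add1,r1:5,r2:Add2,r3:16,r4:2,r5:9
c10: CDB Mul1=80; stall | r0:Add1,r1:5,r2:Add2,r3:16,r4:2,r5:9
c11: stall | r0:Add1,r1:5,r2:Add2,r3:16,r4:2,r5:9
c12: stall | r0:Add1,r1:5,r2:Add2,r3:16,r4:2,r5:9
c13: CDB Add1=64; issue SUB r4<-Add1 | r0:64,r1:5,r2:Add2,r3:16,r4:Add1,r5:9
c14: CDB Add2=160; issue ADD r2<-Add2 | r0:64,r1:5,r2:Add2,r3:16,r4:Add1,r5:9
c15: issue MUL r5<-Mul1 | r0:64,r1:5,r2:Add2,r3:16,r4:Add1,r5:Mul1
c16: CDB Add1=7; issue ADD r2<-Add1 | r0:64,r1:5,r2:Add1,r3:16,r4:7,r5:Mul1
c17: CDB Add2=80; issue ADD r1<-Add2 | r0:64,r1:Add2,r2:Add1,r3:16,r4:7,r5:Mul1
c18: - | r0:64,r1:Add2,r2:Add1,r3:16,r4:7,r5:Mul1
c19: - | r0:64,r1:Add2,r2:Add1,r3:16,r4:7,r5:Mul1
c20: - | r0:64,r1:Add2,r2:Add1,r3:16,r4:7,r5:Mul1
c21: - | r0:64,r1:Add2,r2:Add1,r3:16,r4:7,r5:Mul1

STATUS = TAG Add1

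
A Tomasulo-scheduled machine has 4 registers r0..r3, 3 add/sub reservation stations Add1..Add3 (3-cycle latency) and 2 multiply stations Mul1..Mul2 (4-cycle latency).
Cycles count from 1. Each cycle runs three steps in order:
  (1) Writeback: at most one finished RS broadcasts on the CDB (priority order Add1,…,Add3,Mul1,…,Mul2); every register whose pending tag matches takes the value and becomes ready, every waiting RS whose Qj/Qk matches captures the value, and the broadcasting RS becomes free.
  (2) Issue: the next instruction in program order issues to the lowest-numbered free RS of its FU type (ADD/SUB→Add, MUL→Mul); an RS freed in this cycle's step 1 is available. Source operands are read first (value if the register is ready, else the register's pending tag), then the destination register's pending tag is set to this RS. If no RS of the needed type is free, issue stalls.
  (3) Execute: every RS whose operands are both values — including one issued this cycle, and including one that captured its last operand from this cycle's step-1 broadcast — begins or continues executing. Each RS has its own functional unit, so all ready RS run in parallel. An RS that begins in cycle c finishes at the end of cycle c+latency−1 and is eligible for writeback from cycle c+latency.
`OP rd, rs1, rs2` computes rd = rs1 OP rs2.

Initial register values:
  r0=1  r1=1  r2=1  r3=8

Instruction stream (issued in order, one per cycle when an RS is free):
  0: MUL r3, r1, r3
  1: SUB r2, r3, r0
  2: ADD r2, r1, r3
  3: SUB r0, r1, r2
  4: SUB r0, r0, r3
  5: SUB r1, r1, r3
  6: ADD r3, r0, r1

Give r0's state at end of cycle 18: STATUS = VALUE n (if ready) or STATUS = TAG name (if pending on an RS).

STATUS = VALUE -16

cycle 1: issue MUL r3<-Mul1 // r0:1,r1:1,r2:1,r3:Mul1
cycle 2: issue SUB r2<-Add1 // r0:1,r1:1,r2:Add1,r3:Mul1
cycle 3: issue ADD r2<-Add2 // r0:1,r1:1,r2:Add2,r3:Mul1
cycle 4: issue SUB r0<-Add3 // r0:Add3,r1:1,r2:Add2,r3:Mul1
cycle 5: CDB Mul1=8; stall // r0:Add3,r1:1,r2:Add2,r3:8
cycle 6: stall // r0:Add3,r1:1,r2:Add2,r3:8
cycle 7: stall // r0:Add3,r1:1,r2:Add2,r3:8
cycle 8: CDB Add1=7; issue SUB r0<-Add1 // r0:Add1,r1:1,r2:Add2,r3:8
cycle 9: CDB Add2=9; issue SUB r1<-Add2 // r0:Add1,r1:Add2,r2:9,r3:8
cycle 10: stall // r0:Add1,r1:Add2,r2:9,r3:8
cycle 11: stall // r0:Add1,r1:Add2,r2:9,r3:8
cycle 12: CDB Add2=-7; issue ADD r3<-Add2 // r0:Add1,r1:-7,r2:9,r3:Add2
cycle 13: CDB Add3=-8 // r0:Add1,r1:-7,r2:9,r3:Add2
cycle 14: - // r0:Add1,r1:-7,r2:9,r3:Add2
cycle 15: - // r0:Add1,r1:-7,r2:9,r3:Add2
cycle 16: CDB Add1=-16 // r0:-16,r1:-7,r2:9,r3:Add2
cycle 17: - // r0:-16,r1:-7,r2:9,r3:Add2
cycle 18: - // r0:-16,r1:-7,r2:9,r3:Add2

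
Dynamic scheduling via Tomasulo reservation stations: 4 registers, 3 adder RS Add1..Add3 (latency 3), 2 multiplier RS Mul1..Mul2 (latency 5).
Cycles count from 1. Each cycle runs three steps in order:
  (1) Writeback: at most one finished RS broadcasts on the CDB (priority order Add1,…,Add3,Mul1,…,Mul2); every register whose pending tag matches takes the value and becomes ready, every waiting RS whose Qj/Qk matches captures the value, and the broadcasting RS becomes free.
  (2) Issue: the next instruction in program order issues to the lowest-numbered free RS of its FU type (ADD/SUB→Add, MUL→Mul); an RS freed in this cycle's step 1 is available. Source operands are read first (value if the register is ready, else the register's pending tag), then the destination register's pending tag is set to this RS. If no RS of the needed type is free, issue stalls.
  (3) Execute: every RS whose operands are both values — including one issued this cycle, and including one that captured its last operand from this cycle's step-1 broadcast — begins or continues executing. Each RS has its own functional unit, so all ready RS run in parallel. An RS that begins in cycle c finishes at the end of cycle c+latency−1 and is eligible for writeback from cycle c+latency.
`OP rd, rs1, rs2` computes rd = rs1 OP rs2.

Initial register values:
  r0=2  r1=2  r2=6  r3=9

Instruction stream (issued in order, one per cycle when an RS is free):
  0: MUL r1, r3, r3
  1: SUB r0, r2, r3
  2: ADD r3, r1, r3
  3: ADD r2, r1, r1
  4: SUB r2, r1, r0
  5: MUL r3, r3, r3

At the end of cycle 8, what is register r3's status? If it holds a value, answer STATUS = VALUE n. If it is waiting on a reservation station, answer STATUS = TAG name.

  c1: issue MUL r1<-Mul1  regs: r0:2,r1:Mul1,r2:6,r3:9
  c2: issue SUB r0<-Add1  regs: r0:Add1,r1:Mul1,r2:6,r3:9
  c3: issue ADD r3<-Add2  regs: r0:Add1,r1:Mul1,r2:6,r3:Add2
  c4: issue ADD r2<-Add3  regs: r0:Add1,r1:Mul1,r2:Add3,r3:Add2
  c5: CDB Add1=-3; issue SUB r2<-Add1  regs: r0:-3,r1:Mul1,r2:Add1,r3:Add2
  c6: CDB Mul1=81; issue MUL r3<-Mul1  regs: r0:-3,r1:81,r2:Add1,r3:Mul1
  c7: -  regs: r0:-3,r1:81,r2:Add1,r3:Mul1
  c8: -  regs: r0:-3,r1:81,r2:Add1,r3:Mul1

STATUS = TAG Mul1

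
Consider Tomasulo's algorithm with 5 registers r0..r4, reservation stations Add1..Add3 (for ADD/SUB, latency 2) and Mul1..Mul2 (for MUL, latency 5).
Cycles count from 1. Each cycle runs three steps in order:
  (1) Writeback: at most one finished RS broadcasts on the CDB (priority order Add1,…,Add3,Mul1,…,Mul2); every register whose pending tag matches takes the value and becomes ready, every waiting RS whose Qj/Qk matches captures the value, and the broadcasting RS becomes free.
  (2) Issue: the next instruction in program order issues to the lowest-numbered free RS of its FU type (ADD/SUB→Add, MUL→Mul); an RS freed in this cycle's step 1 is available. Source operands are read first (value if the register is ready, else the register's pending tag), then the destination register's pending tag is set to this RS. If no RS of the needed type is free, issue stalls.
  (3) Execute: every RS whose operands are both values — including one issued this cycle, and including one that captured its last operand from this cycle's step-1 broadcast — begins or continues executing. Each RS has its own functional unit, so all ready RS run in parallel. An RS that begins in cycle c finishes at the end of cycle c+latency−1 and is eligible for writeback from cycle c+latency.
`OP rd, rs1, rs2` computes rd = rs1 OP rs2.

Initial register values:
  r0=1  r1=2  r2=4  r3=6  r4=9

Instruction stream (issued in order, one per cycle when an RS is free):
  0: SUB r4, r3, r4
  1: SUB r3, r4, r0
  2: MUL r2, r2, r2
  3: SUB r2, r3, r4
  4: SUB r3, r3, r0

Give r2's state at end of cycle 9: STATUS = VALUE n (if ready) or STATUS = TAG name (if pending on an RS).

c1: issue SUB r4<-Add1 | r0:1,r1:2,r2:4,r3:6,r4:Add1
c2: issue SUB r3<-Add2 | r0:1,r1:2,r2:4,r3:Add2,r4:Add1
c3: CDB Add1=-3; issue MUL r2<-Mul1 | r0:1,r1:2,r2:Mul1,r3:Add2,r4:-3
c4: issue SUB r2<-Add1 | r0:1,r1:2,r2:Add1,r3:Add2,r4:-3
c5: CDB Add2=-4; issue SUB r3<-Add2 | r0:1,r1:2,r2:Add1,r3:Add2,r4:-3
c6: - | r0:1,r1:2,r2:Add1,r3:Add2,r4:-3
c7: CDB Add1=-1 | r0:1,r1:2,r2:-1,r3:Add2,r4:-3
c8: CDB Add2=-5 | r0:1,r1:2,r2:-1,r3:-5,r4:-3
c9: CDB Mul1=16 | r0:1,r1:2,r2:-1,r3:-5,r4:-3

STATUS = VALUE -1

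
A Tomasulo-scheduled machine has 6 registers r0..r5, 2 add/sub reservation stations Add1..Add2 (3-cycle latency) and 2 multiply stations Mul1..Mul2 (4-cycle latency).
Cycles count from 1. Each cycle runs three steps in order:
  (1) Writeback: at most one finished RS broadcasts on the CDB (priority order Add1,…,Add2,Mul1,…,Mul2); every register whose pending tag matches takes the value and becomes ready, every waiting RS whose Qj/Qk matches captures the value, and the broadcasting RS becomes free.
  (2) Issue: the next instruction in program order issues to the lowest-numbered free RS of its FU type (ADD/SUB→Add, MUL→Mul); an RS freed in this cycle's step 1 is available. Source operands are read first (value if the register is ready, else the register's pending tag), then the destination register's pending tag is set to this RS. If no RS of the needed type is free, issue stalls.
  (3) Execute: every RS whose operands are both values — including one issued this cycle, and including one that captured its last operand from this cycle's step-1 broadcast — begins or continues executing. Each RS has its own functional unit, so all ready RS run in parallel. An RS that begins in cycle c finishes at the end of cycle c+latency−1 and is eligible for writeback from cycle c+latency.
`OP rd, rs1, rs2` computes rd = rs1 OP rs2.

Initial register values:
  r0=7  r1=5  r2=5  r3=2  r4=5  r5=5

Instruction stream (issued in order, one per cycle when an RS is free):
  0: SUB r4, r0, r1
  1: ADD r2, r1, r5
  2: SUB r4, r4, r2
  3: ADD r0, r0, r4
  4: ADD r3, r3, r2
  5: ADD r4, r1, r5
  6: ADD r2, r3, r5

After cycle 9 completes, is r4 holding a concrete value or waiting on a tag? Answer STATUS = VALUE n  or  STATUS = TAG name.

STATUS = VALUE -8

cycle 1: issue SUB r4<-Add1 // r0:7,r1:5,r2:5,r3:2,r4:Add1,r5:5
cycle 2: issue ADD r2<-Add2 // r0:7,r1:5,r2:Add2,r3:2,r4:Add1,r5:5
cycle 3: stall // r0:7,r1:5,r2:Add2,r3:2,r4:Add1,r5:5
cycle 4: CDB Add1=2; issue SUB r4<-Add1 // r0:7,r1:5,r2:Add2,r3:2,r4:Add1,r5:5
cycle 5: CDB Add2=10; issue ADD r0<-Add2 // r0:Add2,r1:5,r2:10,r3:2,r4:Add1,r5:5
cycle 6: stall // r0:Add2,r1:5,r2:10,r3:2,r4:Add1,r5:5
cycle 7: stall // r0:Add2,r1:5,r2:10,r3:2,r4:Add1,r5:5
cycle 8: CDB Add1=-8; issue ADD r3<-Add1 // r0:Add2,r1:5,r2:10,r3:Add1,r4:-8,r5:5
cycle 9: stall // r0:Add2,r1:5,r2:10,r3:Add1,r4:-8,r5:5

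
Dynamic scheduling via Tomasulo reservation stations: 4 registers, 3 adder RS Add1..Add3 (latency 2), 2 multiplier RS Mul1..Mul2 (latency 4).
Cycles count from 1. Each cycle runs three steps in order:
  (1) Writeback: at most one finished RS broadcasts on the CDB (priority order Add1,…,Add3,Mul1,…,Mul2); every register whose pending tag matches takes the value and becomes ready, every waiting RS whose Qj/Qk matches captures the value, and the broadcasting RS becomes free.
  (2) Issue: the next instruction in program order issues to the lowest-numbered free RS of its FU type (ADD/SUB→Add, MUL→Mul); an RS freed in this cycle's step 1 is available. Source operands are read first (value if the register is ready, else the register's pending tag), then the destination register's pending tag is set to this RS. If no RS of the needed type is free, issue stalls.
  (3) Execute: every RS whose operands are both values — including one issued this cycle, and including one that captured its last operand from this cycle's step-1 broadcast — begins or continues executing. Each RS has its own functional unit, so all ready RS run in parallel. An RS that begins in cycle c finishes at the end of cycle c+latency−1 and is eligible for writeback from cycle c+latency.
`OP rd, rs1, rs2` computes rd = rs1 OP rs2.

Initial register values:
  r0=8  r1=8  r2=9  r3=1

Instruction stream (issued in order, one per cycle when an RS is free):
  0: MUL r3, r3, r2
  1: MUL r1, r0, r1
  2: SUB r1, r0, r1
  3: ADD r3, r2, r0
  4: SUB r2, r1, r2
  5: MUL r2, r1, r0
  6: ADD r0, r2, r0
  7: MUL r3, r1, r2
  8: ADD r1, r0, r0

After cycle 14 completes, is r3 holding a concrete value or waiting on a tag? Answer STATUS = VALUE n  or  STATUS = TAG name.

c1: issue MUL r3<-Mul1 | r0:8,r1:8,r2:9,r3:Mul1
c2: issue MUL r1<-Mul2 | r0:8,r1:Mul2,r2:9,r3:Mul1
c3: issue SUB r1<-Add1 | r0:8,r1:Add1,r2:9,r3:Mul1
c4: issue ADD r3<-Add2 | r0:8,r1:Add1,r2:9,r3:Add2
c5: CDB Mul1=9; issue SUB r2<-Add3 | r0:8,r1:Add1,r2:Add3,r3:Add2
c6: CDB Add2=17; issue MUL r2<-Mul1 | r0:8,r1:Add1,r2:Mul1,r3:17
c7: CDB Mul2=64; issue ADD r0<-Add2 | r0:Add2,r1:Add1,r2:Mul1,r3:17
c8: issue MUL r3<-Mul2 | r0:Add2,r1:Add1,r2:Mul1,r3:Mul2
c9: CDB Add1=-56; issue ADD r1<-Add1 | r0:Add2,r1:Add1,r2:Mul1,r3:Mul2
c10: - | r0:Add2,r1:Add1,r2:Mul1,r3:Mul2
c11: CDB Add3=-65 | r0:Add2,r1:Add1,r2:Mul1,r3:Mul2
c12: - | r0:Add2,r1:Add1,r2:Mul1,r3:Mul2
c13: CDB Mul1=-448 | r0:Add2,r1:Add1,r2:-448,r3:Mul2
c14: - | r0:Add2,r1:Add1,r2:-448,r3:Mul2

STATUS = TAG Mul2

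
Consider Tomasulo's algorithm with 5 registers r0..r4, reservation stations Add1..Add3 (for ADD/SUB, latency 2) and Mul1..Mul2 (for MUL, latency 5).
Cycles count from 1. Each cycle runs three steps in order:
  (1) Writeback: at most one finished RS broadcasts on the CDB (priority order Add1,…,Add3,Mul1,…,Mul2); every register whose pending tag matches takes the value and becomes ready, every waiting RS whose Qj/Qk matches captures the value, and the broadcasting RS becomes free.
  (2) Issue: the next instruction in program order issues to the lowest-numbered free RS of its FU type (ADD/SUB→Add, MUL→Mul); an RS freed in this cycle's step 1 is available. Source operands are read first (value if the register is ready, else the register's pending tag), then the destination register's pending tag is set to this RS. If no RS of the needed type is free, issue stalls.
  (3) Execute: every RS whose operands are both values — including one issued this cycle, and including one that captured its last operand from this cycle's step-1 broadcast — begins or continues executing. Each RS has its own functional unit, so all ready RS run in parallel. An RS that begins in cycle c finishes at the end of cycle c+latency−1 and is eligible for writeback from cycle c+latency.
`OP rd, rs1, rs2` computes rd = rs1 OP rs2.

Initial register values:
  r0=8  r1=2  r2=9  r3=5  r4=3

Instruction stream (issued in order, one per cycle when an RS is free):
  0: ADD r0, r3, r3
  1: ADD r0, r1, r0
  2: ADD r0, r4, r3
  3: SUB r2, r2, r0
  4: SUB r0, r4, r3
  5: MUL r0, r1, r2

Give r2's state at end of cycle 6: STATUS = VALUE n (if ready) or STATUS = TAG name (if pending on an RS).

cycle 1: issue ADD r0<-Add1 // r0:Add1,r1:2,r2:9,r3:5,r4:3
cycle 2: issue ADD r0<-Add2 // r0:Add2,r1:2,r2:9,r3:5,r4:3
cycle 3: CDB Add1=10; issue ADD r0<-Add1 // r0:Add1,r1:2,r2:9,r3:5,r4:3
cycle 4: issue SUB r2<-Add3 // r0:Add1,r1:2,r2:Add3,r3:5,r4:3
cycle 5: CDB Add1=8; issue SUB r0<-Add1 // r0:Add1,r1:2,r2:Add3,r3:5,r4:3
cycle 6: CDB Add2=12; issue MUL r0<-Mul1 // r0:Mul1,r1:2,r2:Add3,r3:5,r4:3

STATUS = TAG Add3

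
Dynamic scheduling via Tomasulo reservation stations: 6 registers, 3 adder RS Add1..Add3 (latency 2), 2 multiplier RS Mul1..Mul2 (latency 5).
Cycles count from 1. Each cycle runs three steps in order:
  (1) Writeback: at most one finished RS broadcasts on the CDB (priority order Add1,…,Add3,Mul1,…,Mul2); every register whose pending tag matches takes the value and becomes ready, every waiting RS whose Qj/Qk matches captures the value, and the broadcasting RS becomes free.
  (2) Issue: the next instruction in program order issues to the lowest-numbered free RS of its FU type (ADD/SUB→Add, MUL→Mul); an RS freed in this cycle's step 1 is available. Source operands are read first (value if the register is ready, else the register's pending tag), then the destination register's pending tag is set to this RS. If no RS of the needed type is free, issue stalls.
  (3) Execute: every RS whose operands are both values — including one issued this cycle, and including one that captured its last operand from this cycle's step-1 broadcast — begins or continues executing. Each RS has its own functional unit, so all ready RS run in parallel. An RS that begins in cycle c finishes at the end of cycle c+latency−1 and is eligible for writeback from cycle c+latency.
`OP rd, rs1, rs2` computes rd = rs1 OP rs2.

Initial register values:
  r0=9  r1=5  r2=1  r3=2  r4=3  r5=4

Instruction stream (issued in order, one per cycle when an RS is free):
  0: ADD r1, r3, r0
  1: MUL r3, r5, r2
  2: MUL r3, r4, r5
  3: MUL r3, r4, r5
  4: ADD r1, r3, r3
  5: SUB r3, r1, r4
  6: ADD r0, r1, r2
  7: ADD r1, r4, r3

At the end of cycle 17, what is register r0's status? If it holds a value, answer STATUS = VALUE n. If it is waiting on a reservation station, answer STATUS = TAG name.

  c1: issue ADD r1<-Add1  regs: r0:9,r1:Add1,r2:1,r3:2,r4:3,r5:4
  c2: issue MUL r3<-Mul1  regs: r0:9,r1:Add1,r2:1,r3:Mul1,r4:3,r5:4
  c3: CDB Add1=11; issue MUL r3<-Mul2  regs: r0:9,r1:11,r2:1,r3:Mul2,r4:3,r5:4
  c4: stall  regs: r0:9,r1:11,r2:1,r3:Mul2,r4:3,r5:4
  c5: stall  regs: r0:9,r1:11,r2:1,r3:Mul2,r4:3,r5:4
  c6: stall  regs: r0:9,r1:11,r2:1,r3:Mul2,r4:3,r5:4
  c7: CDB Mul1=4; issue MUL r3<-Mul1  regs: r0:9,r1:11,r2:1,r3:Mul1,r4:3,r5:4
  c8: CDB Mul2=12; issue ADD r1<-Add1  regs: r0:9,r1:Add1,r2:1,r3:Mul1,r4:3,r5:4
  c9: issue SUB r3<-Add2  regs: r0:9,r1:Add1,r2:1,r3:Add2,r4:3,r5:4
  c10: issue ADD r0<-Add3  regs: r0:Add3,r1:Add1,r2:1,r3:Add2,r4:3,r5:4
  c11: stall  regs: r0:Add3,r1:Add1,r2:1,r3:Add2,r4:3,r5:4
  c12: CDB Mul1=12; stall  regs: r0:Add3,r1:Add1,r2:1,r3:Add2,r4:3,r5:4
  c13: stall  regs: r0:Add3,r1:Add1,r2:1,r3:Add2,r4:3,r5:4
  c14: CDB Add1=24; issue ADD r1<-Add1  regs: r0:Add3,r1:Add1,r2:1,r3:Add2,r4:3,r5:4
  c15: -  regs: r0:Add3,r1:Add1,r2:1,r3:Add2,r4:3,r5:4
  c16: CDB Add2=21  regs: r0:Add3,r1:Add1,r2:1,r3:21,r4:3,r5:4
  c17: CDB Add3=25  regs: r0:25,r1:Add1,r2:1,r3:21,r4:3,r5:4

STATUS = VALUE 25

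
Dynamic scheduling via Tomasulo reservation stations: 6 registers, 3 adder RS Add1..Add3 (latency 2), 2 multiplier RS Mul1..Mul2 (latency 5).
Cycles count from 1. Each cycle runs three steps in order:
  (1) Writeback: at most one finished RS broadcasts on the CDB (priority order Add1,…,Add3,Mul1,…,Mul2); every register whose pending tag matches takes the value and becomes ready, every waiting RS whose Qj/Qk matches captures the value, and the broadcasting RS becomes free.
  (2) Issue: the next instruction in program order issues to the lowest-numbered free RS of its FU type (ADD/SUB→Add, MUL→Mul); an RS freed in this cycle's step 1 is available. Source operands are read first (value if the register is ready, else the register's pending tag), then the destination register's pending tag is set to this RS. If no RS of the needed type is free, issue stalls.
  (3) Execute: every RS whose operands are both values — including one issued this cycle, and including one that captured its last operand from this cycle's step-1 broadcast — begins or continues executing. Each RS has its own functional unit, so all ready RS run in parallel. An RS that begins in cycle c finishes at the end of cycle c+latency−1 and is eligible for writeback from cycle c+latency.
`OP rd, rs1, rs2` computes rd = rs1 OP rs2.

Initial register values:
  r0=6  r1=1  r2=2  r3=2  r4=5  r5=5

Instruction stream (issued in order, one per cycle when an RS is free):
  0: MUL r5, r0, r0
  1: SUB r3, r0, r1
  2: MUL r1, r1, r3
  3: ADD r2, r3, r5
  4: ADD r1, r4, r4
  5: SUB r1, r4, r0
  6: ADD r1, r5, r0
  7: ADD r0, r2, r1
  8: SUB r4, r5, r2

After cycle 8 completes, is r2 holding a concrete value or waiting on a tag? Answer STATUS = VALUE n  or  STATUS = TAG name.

cycle 1: issue MUL r5<-Mul1 // r0:6,r1:1,r2:2,r3:2,r4:5,r5:Mul1
cycle 2: issue SUB r3<-Add1 // r0:6,r1:1,r2:2,r3:Add1,r4:5,r5:Mul1
cycle 3: issue MUL r1<-Mul2 // r0:6,r1:Mul2,r2:2,r3:Add1,r4:5,r5:Mul1
cycle 4: CDB Add1=5; issue ADD r2<-Add1 // r0:6,r1:Mul2,r2:Add1,r3:5,r4:5,r5:Mul1
cycle 5: issue ADD r1<-Add2 // r0:6,r1:Add2,r2:Add1,r3:5,r4:5,r5:Mul1
cycle 6: CDB Mul1=36; issue SUB r1<-Add3 // r0:6,r1:Add3,r2:Add1,r3:5,r4:5,r5:36
cycle 7: CDB Add2=10; issue ADD r1<-Add2 // r0:6,r1:Add2,r2:Add1,r3:5,r4:5,r5:36
cycle 8: CDB Add1=41; issue ADD r0<-Add1 // r0:Add1,r1:Add2,r2:41,r3:5,r4:5,r5:36

STATUS = VALUE 41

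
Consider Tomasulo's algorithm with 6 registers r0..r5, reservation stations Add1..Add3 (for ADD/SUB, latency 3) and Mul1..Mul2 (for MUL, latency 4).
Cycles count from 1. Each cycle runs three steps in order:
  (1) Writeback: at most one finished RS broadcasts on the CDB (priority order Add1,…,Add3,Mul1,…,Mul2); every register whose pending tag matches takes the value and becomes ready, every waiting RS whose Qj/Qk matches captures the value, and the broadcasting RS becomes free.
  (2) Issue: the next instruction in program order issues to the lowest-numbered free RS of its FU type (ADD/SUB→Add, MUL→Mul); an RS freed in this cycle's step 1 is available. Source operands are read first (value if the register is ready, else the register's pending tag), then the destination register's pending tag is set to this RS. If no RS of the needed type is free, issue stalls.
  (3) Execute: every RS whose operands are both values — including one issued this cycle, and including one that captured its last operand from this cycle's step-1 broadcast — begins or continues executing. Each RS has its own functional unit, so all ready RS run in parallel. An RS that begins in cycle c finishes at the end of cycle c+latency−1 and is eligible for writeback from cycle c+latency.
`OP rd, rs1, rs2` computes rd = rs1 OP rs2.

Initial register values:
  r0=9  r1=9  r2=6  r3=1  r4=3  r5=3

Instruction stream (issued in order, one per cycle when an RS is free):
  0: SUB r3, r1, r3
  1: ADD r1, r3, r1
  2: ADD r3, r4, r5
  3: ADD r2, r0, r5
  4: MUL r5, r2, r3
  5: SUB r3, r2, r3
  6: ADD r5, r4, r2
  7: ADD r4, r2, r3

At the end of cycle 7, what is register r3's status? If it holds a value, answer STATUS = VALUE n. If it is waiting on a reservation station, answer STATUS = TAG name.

STATUS = TAG Add3

  c1: issue SUB r3<-Add1  regs: r0:9,r1:9,r2:6,r3:Add1,r4:3,r5:3
  c2: issue ADD r1<-Add2  regs: r0:9,r1:Add2,r2:6,r3:Add1,r4:3,r5:3
  c3: issue ADD r3<-Add3  regs: r0:9,r1:Add2,r2:6,r3:Add3,r4:3,r5:3
  c4: CDB Add1=8; issue ADD r2<-Add1  regs: r0:9,r1:Add2,r2:Add1,r3:Add3,r4:3,r5:3
  c5: issue MUL r5<-Mul1  regs: r0:9,r1:Add2,r2:Add1,r3:Add3,r4:3,r5:Mul1
  c6: CDB Add3=6; issue SUB r3<-Add3  regs: r0:9,r1:Add2,r2:Add1,r3:Add3,r4:3,r5:Mul1
  c7: CDB Add1=12; issue ADD r5<-Add1  regs: r0:9,r1:Add2,r2:12,r3:Add3,r4:3,r5:Add1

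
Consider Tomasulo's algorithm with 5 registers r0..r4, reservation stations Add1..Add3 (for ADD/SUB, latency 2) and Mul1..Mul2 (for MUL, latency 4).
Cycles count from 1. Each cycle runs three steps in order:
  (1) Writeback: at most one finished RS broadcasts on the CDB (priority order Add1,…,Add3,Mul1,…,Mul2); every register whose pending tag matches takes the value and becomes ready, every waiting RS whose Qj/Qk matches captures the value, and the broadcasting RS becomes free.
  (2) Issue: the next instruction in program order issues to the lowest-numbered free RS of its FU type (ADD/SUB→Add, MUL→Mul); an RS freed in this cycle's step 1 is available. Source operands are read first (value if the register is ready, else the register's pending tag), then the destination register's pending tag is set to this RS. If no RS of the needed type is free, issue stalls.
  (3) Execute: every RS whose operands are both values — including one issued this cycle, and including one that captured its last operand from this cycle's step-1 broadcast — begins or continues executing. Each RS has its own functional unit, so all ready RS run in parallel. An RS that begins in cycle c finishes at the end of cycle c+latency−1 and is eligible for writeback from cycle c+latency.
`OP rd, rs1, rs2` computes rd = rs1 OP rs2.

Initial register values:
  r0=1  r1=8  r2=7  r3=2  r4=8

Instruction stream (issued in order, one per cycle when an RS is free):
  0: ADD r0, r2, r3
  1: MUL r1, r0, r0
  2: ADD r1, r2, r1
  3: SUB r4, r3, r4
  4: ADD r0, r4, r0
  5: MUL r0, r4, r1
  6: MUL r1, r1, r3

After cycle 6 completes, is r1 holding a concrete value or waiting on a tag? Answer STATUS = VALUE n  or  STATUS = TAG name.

STATUS = TAG Add1

  c1: issue ADD r0<-Add1  regs: r0:Add1,r1:8,r2:7,r3:2,r4:8
  c2: issue MUL r1<-Mul1  regs: r0:Add1,r1:Mul1,r2:7,r3:2,r4:8
  c3: CDB Add1=9; issue ADD r1<-Add1  regs: r0:9,r1:Add1,r2:7,r3:2,r4:8
  c4: issue SUB r4<-Add2  regs: r0:9,r1:Add1,r2:7,r3:2,r4:Add2
  c5: issue ADD r0<-Add3  regs: r0:Add3,r1:Add1,r2:7,r3:2,r4:Add2
  c6: CDB Add2=-6; issue MUL r0<-Mul2  regs: r0:Mul2,r1:Add1,r2:7,r3:2,r4:-6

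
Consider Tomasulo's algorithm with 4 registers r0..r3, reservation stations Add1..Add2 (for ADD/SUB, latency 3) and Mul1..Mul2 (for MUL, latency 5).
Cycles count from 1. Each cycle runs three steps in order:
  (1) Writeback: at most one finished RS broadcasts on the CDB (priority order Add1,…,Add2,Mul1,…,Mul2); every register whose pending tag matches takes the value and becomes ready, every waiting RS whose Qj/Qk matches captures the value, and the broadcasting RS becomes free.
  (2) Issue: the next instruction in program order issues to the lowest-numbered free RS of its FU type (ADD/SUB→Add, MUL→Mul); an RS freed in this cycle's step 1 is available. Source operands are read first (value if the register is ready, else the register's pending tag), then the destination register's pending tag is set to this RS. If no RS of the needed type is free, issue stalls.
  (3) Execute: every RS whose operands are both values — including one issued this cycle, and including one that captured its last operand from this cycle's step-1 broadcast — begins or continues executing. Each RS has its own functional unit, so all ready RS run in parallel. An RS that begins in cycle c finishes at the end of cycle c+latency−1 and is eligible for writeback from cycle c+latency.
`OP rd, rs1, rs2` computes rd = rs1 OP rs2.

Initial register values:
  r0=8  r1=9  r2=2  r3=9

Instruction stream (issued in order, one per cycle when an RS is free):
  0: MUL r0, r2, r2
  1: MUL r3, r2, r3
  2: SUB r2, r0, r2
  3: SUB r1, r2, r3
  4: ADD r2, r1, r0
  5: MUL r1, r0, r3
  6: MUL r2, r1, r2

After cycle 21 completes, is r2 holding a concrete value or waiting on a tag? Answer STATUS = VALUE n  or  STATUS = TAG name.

cycle 1: issue MUL r0<-Mul1 // r0:Mul1,r1:9,r2:2,r3:9
cycle 2: issue MUL r3<-Mul2 // r0:Mul1,r1:9,r2:2,r3:Mul2
cycle 3: issue SUB r2<-Add1 // r0:Mul1,r1:9,r2:Add1,r3:Mul2
cycle 4: issue SUB r1<-Add2 // r0:Mul1,r1:Add2,r2:Add1,r3:Mul2
cycle 5: stall // r0:Mul1,r1:Add2,r2:Add1,r3:Mul2
cycle 6: CDB Mul1=4; stall // r0:4,r1:Add2,r2:Add1,r3:Mul2
cycle 7: CDB Mul2=18; stall // r0:4,r1:Add2,r2:Add1,r3:18
cycle 8: stall // r0:4,r1:Add2,r2:Add1,r3:18
cycle 9: CDB Add1=2; issue ADD r2<-Add1 // r0:4,r1:Add2,r2:Add1,r3:18
cycle 10: issue MUL r1<-Mul1 // r0:4,r1:Mul1,r2:Add1,r3:18
cycle 11: issue MUL r2<-Mul2 // r0:4,r1:Mul1,r2:Mul2,r3:18
cycle 12: CDB Add2=-16 // r0:4,r1:Mul1,r2:Mul2,r3:18
cycle 13: - // r0:4,r1:Mul1,r2:Mul2,r3:18
cycle 14: - // r0:4,r1:Mul1,r2:Mul2,r3:18
cycle 15: CDB Add1=-12 // r0:4,r1:Mul1,r2:Mul2,r3:18
cycle 16: CDB Mul1=72 // r0:4,r1:72,r2:Mul2,r3:18
cycle 17: - // r0:4,r1:72,r2:Mul2,r3:18
cycle 18: - // r0:4,r1:72,r2:Mul2,r3:18
cycle 19: - // r0:4,r1:72,r2:Mul2,r3:18
cycle 20: - // r0:4,r1:72,r2:Mul2,r3:18
cycle 21: CDB Mul2=-864 // r0:4,r1:72,r2:-864,r3:18

STATUS = VALUE -864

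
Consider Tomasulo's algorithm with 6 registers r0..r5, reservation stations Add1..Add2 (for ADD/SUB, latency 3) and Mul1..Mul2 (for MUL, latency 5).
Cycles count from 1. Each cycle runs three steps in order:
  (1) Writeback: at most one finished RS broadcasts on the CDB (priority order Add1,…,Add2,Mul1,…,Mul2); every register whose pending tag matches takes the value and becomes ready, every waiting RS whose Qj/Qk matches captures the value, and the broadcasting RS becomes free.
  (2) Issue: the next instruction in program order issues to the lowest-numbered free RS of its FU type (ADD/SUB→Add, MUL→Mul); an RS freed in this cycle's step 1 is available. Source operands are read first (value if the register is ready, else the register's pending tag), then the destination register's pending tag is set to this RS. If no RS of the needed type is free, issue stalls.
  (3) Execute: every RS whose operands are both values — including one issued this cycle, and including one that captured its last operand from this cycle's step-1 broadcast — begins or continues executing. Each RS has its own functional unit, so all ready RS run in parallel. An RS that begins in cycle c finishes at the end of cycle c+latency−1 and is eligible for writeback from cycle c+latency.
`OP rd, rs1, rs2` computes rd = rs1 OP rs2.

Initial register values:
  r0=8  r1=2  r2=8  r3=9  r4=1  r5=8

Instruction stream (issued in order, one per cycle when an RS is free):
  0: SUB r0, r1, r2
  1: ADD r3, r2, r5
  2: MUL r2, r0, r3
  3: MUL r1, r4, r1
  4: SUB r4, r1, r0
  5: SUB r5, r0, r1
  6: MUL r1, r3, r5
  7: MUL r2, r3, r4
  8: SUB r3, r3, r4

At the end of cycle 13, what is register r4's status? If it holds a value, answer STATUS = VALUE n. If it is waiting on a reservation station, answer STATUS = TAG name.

STATUS = VALUE 8

cycle 1: issue SUB r0<-Add1 // r0:Add1,r1:2,r2:8,r3:9,r4:1,r5:8
cycle 2: issue ADD r3<-Add2 // r0:Add1,r1:2,r2:8,r3:Add2,r4:1,r5:8
cycle 3: issue MUL r2<-Mul1 // r0:Add1,r1:2,r2:Mul1,r3:Add2,r4:1,r5:8
cycle 4: CDB Add1=-6; issue MUL r1<-Mul2 // r0:-6,r1:Mul2,r2:Mul1,r3:Add2,r4:1,r5:8
cycle 5: CDB Add2=16; issue SUB r4<-Add1 // r0:-6,r1:Mul2,r2:Mul1,r3:16,r4:Add1,r5:8
cycle 6: issue SUB r5<-Add2 // r0:-6,r1:Mul2,r2:Mul1,r3:16,r4:Add1,r5:Add2
cycle 7: stall // r0:-6,r1:Mul2,r2:Mul1,r3:16,r4:Add1,r5:Add2
cycle 8: stall // r0:-6,r1:Mul2,r2:Mul1,r3:16,r4:Add1,r5:Add2
cycle 9: CDB Mul2=2; issue MUL r1<-Mul2 // r0:-6,r1:Mul2,r2:Mul1,r3:16,r4:Add1,r5:Add2
cycle 10: CDB Mul1=-96; issue MUL r2<-Mul1 // r0:-6,r1:Mul2,r2:Mul1,r3:16,r4:Add1,r5:Add2
cycle 11: stall // r0:-6,r1:Mul2,r2:Mul1,r3:16,r4:Add1,r5:Add2
cycle 12: CDB Add1=8; issue SUB r3<-Add1 // r0:-6,r1:Mul2,r2:Mul1,r3:Add1,r4:8,r5:Add2
cycle 13: CDB Add2=-8 // r0:-6,r1:Mul2,r2:Mul1,r3:Add1,r4:8,r5:-8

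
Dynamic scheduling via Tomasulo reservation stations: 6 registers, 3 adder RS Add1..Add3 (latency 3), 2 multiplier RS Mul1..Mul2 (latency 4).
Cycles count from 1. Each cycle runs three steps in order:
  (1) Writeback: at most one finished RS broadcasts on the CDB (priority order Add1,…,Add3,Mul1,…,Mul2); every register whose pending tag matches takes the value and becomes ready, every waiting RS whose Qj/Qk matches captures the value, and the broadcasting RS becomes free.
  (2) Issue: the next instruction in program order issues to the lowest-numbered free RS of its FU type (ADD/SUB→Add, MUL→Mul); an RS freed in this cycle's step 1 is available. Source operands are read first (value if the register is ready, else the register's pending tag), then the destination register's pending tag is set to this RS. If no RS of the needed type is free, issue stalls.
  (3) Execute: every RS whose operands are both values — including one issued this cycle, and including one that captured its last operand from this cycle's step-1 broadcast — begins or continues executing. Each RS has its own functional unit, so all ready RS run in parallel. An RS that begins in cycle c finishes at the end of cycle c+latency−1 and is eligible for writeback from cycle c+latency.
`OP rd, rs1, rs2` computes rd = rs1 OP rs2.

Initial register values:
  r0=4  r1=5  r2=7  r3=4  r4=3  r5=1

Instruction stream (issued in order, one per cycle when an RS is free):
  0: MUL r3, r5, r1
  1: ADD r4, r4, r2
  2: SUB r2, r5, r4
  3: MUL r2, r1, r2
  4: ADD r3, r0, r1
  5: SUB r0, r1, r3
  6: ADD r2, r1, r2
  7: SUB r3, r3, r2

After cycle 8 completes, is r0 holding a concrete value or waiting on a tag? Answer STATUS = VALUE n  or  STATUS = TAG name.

STATUS = TAG Add3

c1: issue MUL r3<-Mul1 | r0:4,r1:5,r2:7,r3:Mul1,r4:3,r5:1
c2: issue ADD r4<-Add1 | r0:4,r1:5,r2:7,r3:Mul1,r4:Add1,r5:1
c3: issue SUB r2<-Add2 | r0:4,r1:5,r2:Add2,r3:Mul1,r4:Add1,r5:1
c4: issue MUL r2<-Mul2 | r0:4,r1:5,r2:Mul2,r3:Mul1,r4:Add1,r5:1
c5: CDB Add1=10; issue ADD r3<-Add1 | r0:4,r1:5,r2:Mul2,r3:Add1,r4:10,r5:1
c6: CDB Mul1=5; issue SUB r0<-Add3 | r0:Add3,r1:5,r2:Mul2,r3:Add1,r4:10,r5:1
c7: stall | r0:Add3,r1:5,r2:Mul2,r3:Add1,r4:10,r5:1
c8: CDB Add1=9; issue ADD r2<-Add1 | r0:Add3,r1:5,r2:Add1,r3:9,r4:10,r5:1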